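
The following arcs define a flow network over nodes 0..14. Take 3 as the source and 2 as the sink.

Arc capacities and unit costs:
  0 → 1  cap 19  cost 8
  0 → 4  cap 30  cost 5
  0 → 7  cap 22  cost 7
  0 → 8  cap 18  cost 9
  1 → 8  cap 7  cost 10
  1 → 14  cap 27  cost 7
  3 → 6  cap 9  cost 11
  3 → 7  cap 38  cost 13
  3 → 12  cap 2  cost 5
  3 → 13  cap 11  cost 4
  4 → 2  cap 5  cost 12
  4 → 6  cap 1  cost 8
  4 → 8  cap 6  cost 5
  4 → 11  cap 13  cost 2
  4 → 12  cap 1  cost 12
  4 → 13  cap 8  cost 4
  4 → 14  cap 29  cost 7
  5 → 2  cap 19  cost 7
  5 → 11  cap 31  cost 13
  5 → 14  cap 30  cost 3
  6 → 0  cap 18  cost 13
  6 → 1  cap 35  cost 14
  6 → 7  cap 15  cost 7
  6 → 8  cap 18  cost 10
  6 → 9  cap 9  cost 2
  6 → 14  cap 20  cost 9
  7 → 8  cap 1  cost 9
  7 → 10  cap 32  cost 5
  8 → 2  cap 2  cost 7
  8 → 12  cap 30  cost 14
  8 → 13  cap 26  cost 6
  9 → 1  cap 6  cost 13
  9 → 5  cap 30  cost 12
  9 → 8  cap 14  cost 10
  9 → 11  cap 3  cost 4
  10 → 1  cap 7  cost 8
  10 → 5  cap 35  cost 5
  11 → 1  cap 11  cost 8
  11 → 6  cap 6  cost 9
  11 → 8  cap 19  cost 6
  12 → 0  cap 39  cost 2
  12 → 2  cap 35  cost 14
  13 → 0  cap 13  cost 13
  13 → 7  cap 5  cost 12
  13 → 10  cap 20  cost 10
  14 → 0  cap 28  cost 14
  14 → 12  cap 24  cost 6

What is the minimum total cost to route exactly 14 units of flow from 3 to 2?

shortest-cost path #1: 3→12→2 push 2 @ unit cost 19 (adds 38)
shortest-cost path #2: 3→13→10→5→2 push 11 @ unit cost 26 (adds 286)
shortest-cost path #3: 3→6→8→2 push 1 @ unit cost 28 (adds 28)
total cost = 352

Minimum cost for 14 units: 352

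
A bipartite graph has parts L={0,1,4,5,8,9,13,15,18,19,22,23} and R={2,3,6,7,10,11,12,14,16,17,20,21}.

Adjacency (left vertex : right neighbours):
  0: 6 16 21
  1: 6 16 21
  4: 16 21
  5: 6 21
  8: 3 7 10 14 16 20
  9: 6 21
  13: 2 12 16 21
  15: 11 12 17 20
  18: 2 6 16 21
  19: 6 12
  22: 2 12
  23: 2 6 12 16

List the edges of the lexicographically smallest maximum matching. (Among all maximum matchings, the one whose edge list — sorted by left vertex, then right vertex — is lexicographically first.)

Lex-smallest maximum matching: {(0,6), (1,16), (4,21), (8,3), (13,2), (15,11), (19,12)}

|M| = 7 (so the lex-smallest maximum matching has 7 edges)
process left vertices in ascending order; for each, take the smallest-labelled available neighbour that still permits 7 edges overall, or leave it unmatched if none does
lex-smallest matching: {0-6, 1-16, 4-21, 8-3, 13-2, 15-11, 19-12}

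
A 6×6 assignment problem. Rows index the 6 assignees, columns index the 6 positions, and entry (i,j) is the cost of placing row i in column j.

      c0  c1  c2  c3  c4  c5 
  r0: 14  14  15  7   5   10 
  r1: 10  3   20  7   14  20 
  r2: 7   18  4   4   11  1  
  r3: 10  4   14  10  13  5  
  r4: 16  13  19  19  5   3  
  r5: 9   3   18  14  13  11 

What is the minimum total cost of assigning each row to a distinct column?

one of 2 optimal assignments: row0→col4 (cost 5), row1→col3 (cost 7), row2→col2 (cost 4), row3→col0 (cost 10), row4→col5 (cost 3), row5→col1 (cost 3)
total = 5 + 7 + 4 + 10 + 3 + 3 = 32

Minimum assignment cost: 32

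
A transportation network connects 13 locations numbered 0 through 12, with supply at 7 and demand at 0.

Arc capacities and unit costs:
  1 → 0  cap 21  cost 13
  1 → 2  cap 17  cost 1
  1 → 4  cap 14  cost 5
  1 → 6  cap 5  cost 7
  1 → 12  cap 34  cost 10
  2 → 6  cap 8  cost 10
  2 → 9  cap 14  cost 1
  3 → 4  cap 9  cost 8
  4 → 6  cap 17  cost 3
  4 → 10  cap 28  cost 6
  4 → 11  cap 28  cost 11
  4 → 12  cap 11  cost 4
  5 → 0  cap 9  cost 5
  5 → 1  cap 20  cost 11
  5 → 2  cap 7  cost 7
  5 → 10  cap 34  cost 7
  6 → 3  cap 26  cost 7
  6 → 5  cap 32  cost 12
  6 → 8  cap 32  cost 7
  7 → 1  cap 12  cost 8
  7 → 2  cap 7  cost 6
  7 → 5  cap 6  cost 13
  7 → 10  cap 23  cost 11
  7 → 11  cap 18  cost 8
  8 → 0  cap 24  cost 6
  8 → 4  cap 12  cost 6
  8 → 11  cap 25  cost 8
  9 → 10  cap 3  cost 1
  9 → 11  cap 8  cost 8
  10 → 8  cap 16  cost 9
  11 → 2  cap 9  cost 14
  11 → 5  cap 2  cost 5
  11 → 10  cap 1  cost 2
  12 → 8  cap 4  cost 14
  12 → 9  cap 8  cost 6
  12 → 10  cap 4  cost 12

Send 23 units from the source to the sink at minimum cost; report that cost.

shortest-cost path #1: 7→5→0 push 6 @ unit cost 18 (adds 108)
shortest-cost path #2: 7→11→5→0 push 2 @ unit cost 18 (adds 36)
shortest-cost path #3: 7→1→0 push 12 @ unit cost 21 (adds 252)
shortest-cost path #4: 7→2→9→10→8→0 push 3 @ unit cost 23 (adds 69)
total cost = 465

Minimum cost for 23 units: 465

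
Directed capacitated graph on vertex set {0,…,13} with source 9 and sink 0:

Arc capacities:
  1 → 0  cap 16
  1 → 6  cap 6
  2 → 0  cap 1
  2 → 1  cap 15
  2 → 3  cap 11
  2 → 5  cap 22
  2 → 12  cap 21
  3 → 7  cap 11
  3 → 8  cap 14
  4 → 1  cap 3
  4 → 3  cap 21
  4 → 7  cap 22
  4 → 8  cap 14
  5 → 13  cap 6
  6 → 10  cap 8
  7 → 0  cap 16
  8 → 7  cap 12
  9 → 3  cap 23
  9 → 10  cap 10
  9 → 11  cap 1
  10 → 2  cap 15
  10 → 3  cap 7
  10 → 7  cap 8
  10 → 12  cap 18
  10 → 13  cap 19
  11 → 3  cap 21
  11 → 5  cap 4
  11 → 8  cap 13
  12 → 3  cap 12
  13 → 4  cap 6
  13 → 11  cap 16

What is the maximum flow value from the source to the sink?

Maximum flow value: 27

augment #1: 9→3→7→0 bottleneck 11, total now 11
augment #2: 9→10→2→0 bottleneck 1, total now 12
augment #3: 9→10→7→0 bottleneck 5, total now 17
augment #4: 9→10→2→1→0 bottleneck 4, total now 21
augment #5: 9→11→5→13→4→1→0 bottleneck 1, total now 22
augment #6: 9→3→8→7→10→2→1→0 bottleneck 5, total now 27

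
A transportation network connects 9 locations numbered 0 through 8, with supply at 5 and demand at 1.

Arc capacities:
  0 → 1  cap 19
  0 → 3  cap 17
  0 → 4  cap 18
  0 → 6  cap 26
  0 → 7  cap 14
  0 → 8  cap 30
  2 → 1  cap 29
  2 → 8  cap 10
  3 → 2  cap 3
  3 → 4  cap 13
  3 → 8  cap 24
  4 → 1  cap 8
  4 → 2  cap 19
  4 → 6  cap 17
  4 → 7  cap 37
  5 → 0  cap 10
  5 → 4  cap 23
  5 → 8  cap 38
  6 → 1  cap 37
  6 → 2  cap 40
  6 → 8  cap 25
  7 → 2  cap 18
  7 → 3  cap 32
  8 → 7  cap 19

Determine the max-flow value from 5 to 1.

augment #1: 5→0→1 bottleneck 10, total now 10
augment #2: 5→4→1 bottleneck 8, total now 18
augment #3: 5→4→2→1 bottleneck 15, total now 33
augment #4: 5→8→7→2→1 bottleneck 14, total now 47
augment #5: 5→8→7→2→4→6→1 bottleneck 4, total now 51
augment #6: 5→8→7→3→4→6→1 bottleneck 1, total now 52

Maximum flow value: 52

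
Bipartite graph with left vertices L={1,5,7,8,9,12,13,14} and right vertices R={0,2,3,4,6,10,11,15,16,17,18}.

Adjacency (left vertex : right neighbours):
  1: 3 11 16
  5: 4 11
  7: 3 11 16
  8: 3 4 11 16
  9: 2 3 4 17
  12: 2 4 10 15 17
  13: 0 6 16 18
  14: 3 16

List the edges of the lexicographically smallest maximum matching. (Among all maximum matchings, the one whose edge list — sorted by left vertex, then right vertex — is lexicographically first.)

|M| = 7 (so the lex-smallest maximum matching has 7 edges)
process left vertices in ascending order; for each, take the smallest-labelled available neighbour that still permits 7 edges overall, or leave it unmatched if none does
lex-smallest matching: {1-3, 5-4, 7-11, 8-16, 9-2, 12-10, 13-0}

Lex-smallest maximum matching: {(1,3), (5,4), (7,11), (8,16), (9,2), (12,10), (13,0)}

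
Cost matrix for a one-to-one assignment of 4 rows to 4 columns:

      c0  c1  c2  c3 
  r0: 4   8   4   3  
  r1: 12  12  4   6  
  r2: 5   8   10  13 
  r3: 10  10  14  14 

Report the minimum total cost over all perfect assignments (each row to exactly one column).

Minimum assignment cost: 22

optimal assignment: row0→col3 (cost 3), row1→col2 (cost 4), row2→col0 (cost 5), row3→col1 (cost 10)
total = 3 + 4 + 5 + 10 = 22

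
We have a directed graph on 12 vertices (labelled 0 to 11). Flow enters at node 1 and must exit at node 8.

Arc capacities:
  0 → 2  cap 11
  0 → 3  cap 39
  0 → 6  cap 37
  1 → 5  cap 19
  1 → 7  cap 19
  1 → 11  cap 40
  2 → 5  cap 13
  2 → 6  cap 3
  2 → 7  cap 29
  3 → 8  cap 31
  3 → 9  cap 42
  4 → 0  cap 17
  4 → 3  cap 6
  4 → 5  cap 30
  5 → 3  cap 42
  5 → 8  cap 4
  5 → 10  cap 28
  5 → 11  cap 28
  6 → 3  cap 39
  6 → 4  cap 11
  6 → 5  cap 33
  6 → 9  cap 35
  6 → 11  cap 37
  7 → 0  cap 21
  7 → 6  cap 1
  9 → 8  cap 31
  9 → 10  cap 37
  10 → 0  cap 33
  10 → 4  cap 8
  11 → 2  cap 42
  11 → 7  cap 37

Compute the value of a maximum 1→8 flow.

augment #1: 1→5→8 bottleneck 4, total now 4
augment #2: 1→5→3→8 bottleneck 15, total now 19
augment #3: 1→7→0→3→8 bottleneck 16, total now 35
augment #4: 1→7→6→9→8 bottleneck 1, total now 36
augment #5: 1→7→0→3→9→8 bottleneck 2, total now 38
augment #6: 1→11→2→6→9→8 bottleneck 3, total now 41
augment #7: 1→11→2→5→3→9→8 bottleneck 13, total now 54
augment #8: 1→11→7→0→3→9→8 bottleneck 3, total now 57

Maximum flow value: 57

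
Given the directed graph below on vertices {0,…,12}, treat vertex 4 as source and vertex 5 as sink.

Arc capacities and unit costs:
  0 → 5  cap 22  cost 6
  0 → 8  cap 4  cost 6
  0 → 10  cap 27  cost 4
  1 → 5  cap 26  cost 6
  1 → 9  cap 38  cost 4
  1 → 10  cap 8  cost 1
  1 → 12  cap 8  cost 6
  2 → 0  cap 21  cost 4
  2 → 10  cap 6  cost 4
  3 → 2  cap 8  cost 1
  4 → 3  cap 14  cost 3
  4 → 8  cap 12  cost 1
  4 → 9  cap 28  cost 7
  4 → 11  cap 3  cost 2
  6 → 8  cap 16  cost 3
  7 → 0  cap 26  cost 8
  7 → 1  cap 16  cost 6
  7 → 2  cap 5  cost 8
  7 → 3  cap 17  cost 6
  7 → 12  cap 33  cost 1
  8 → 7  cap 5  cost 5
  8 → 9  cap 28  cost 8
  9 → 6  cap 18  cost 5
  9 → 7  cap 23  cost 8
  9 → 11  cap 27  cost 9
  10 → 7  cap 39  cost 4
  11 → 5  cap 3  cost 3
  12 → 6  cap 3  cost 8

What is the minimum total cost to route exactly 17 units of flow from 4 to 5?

shortest-cost path #1: 4→11→5 push 3 @ unit cost 5 (adds 15)
shortest-cost path #2: 4→3→2→0→5 push 8 @ unit cost 14 (adds 112)
shortest-cost path #3: 4→8→7→1→5 push 5 @ unit cost 18 (adds 90)
shortest-cost path #4: 4→9→7→1→5 push 1 @ unit cost 27 (adds 27)
total cost = 244

Minimum cost for 17 units: 244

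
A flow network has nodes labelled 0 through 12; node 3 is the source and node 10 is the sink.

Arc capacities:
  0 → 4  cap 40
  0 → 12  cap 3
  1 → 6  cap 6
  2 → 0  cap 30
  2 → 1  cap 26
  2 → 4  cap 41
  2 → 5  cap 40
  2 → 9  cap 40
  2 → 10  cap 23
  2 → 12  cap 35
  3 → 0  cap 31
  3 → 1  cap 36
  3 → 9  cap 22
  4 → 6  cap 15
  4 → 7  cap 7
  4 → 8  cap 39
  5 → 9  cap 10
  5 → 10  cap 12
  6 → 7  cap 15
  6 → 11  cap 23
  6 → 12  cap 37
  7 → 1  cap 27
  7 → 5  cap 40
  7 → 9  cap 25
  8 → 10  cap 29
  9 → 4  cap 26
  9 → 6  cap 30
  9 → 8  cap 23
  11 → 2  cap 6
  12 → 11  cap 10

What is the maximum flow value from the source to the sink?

Maximum flow value: 47

augment #1: 3→9→8→10 bottleneck 22, total now 22
augment #2: 3→0→4→8→10 bottleneck 7, total now 29
augment #3: 3→0→4→7→5→10 bottleneck 7, total now 36
augment #4: 3→0→12→11→2→10 bottleneck 3, total now 39
augment #5: 3→1→6→7→5→10 bottleneck 5, total now 44
augment #6: 3→1→6→11→2→10 bottleneck 1, total now 45
augment #7: 3→0→4→6→11→2→10 bottleneck 2, total now 47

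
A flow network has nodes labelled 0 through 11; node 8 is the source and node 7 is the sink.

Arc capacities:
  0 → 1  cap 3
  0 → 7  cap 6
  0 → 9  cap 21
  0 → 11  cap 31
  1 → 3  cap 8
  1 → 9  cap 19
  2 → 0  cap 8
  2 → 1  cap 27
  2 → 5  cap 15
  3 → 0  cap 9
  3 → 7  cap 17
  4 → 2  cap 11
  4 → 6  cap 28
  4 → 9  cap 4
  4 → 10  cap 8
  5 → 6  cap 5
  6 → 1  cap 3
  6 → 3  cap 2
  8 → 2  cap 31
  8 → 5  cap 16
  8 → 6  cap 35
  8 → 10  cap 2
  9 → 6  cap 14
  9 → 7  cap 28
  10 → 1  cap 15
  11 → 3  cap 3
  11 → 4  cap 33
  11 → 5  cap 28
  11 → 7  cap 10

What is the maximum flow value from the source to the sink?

augment #1: 8→2→0→7 bottleneck 6, total now 6
augment #2: 8→6→3→7 bottleneck 2, total now 8
augment #3: 8→2→0→9→7 bottleneck 2, total now 10
augment #4: 8→2→1→3→7 bottleneck 8, total now 18
augment #5: 8→2→1→9→7 bottleneck 15, total now 33
augment #6: 8→6→1→9→7 bottleneck 3, total now 36
augment #7: 8→10→1→9→7 bottleneck 1, total now 37

Maximum flow value: 37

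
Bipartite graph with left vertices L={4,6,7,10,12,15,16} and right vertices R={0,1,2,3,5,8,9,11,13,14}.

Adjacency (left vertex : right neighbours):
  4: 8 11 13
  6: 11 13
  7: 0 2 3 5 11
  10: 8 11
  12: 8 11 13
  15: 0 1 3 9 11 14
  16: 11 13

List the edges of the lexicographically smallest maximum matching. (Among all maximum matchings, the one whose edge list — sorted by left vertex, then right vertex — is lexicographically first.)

|M| = 5 (so the lex-smallest maximum matching has 5 edges)
process left vertices in ascending order; for each, take the smallest-labelled available neighbour that still permits 5 edges overall, or leave it unmatched if none does
lex-smallest matching: {4-8, 6-11, 7-0, 12-13, 15-1}

Lex-smallest maximum matching: {(4,8), (6,11), (7,0), (12,13), (15,1)}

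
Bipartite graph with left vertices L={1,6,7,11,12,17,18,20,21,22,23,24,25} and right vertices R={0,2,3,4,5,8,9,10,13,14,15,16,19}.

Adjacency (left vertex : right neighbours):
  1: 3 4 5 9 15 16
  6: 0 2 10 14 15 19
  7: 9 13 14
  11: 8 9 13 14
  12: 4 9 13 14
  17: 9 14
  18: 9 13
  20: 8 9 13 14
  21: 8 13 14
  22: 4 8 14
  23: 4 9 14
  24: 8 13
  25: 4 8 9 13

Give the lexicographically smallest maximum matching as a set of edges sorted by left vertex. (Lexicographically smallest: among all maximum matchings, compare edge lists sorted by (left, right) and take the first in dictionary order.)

|M| = 7 (so the lex-smallest maximum matching has 7 edges)
process left vertices in ascending order; for each, take the smallest-labelled available neighbour that still permits 7 edges overall, or leave it unmatched if none does
lex-smallest matching: {1-3, 6-0, 7-9, 11-8, 12-4, 17-14, 18-13}

Lex-smallest maximum matching: {(1,3), (6,0), (7,9), (11,8), (12,4), (17,14), (18,13)}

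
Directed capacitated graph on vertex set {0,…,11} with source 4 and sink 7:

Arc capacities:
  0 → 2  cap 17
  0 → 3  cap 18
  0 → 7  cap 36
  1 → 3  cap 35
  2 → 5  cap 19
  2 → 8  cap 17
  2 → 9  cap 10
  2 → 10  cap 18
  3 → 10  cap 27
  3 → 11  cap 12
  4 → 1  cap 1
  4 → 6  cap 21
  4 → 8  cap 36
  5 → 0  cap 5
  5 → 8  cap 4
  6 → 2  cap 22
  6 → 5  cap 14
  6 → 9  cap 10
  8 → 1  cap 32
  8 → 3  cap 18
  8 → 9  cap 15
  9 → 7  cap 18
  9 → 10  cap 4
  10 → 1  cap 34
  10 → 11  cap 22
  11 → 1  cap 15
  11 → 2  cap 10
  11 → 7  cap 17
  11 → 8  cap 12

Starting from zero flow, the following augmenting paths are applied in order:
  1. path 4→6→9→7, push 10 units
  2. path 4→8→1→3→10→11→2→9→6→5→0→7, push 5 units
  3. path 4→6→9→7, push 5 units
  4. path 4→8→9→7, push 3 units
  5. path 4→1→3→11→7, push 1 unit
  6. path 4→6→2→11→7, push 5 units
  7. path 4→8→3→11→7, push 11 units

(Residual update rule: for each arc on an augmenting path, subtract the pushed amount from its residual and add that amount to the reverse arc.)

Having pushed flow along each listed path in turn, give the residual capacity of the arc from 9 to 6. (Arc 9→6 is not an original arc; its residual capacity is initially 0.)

Residual capacity of (9,6): 10

after path 1 (4→6→9→7, push 10): res(9,6)=10
after path 2 (4→8→1→3→10→11→2→9→6→5→0→7, push 5): res(9,6)=5
after path 3 (4→6→9→7, push 5): res(9,6)=10
after path 4 (4→8→9→7, push 3): res(9,6)=10
after path 5 (4→1→3→11→7, push 1): res(9,6)=10
after path 6 (4→6→2→11→7, push 5): res(9,6)=10
after path 7 (4→8→3→11→7, push 11): res(9,6)=10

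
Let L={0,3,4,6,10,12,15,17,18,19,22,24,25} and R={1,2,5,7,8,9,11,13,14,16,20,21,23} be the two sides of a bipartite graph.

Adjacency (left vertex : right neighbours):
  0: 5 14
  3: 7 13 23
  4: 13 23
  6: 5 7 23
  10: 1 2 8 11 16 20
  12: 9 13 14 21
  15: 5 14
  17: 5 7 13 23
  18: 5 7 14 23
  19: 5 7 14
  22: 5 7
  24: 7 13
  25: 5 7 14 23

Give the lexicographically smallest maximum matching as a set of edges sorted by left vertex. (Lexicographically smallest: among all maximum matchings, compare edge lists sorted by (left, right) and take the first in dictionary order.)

Lex-smallest maximum matching: {(0,5), (3,7), (4,13), (6,23), (10,1), (12,9), (15,14)}

|M| = 7 (so the lex-smallest maximum matching has 7 edges)
process left vertices in ascending order; for each, take the smallest-labelled available neighbour that still permits 7 edges overall, or leave it unmatched if none does
lex-smallest matching: {0-5, 3-7, 4-13, 6-23, 10-1, 12-9, 15-14}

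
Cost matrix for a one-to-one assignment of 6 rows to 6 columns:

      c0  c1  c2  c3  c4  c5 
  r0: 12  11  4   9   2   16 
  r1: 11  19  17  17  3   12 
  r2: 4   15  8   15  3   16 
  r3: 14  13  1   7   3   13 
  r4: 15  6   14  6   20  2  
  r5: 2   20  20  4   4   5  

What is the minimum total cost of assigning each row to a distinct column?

Minimum assignment cost: 25

optimal assignment: row0→col1 (cost 11), row1→col4 (cost 3), row2→col0 (cost 4), row3→col2 (cost 1), row4→col5 (cost 2), row5→col3 (cost 4)
total = 11 + 3 + 4 + 1 + 2 + 4 = 25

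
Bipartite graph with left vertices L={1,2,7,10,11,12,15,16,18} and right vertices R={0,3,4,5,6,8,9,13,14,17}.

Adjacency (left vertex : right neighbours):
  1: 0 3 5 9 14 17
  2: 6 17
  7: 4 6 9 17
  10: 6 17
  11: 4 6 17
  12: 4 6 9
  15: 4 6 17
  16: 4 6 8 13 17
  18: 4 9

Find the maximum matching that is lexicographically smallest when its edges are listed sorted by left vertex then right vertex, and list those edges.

|M| = 6 (so the lex-smallest maximum matching has 6 edges)
process left vertices in ascending order; for each, take the smallest-labelled available neighbour that still permits 6 edges overall, or leave it unmatched if none does
lex-smallest matching: {1-0, 2-6, 7-4, 10-17, 12-9, 16-8}

Lex-smallest maximum matching: {(1,0), (2,6), (7,4), (10,17), (12,9), (16,8)}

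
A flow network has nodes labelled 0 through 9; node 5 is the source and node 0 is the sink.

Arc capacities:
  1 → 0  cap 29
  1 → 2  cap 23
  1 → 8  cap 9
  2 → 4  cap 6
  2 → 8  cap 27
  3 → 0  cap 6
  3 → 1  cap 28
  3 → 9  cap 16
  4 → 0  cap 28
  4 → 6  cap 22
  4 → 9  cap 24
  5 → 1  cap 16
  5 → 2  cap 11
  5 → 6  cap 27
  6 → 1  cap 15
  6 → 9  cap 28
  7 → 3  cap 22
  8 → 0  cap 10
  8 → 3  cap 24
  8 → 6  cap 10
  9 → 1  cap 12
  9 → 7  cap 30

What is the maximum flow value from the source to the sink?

Maximum flow value: 51

augment #1: 5→1→0 bottleneck 16, total now 16
augment #2: 5→2→4→0 bottleneck 6, total now 22
augment #3: 5→2→8→0 bottleneck 5, total now 27
augment #4: 5→6→1→0 bottleneck 13, total now 40
augment #5: 5→6→1→8→0 bottleneck 2, total now 42
augment #6: 5→6→9→1→8→0 bottleneck 3, total now 45
augment #7: 5→6→9→7→3→0 bottleneck 6, total now 51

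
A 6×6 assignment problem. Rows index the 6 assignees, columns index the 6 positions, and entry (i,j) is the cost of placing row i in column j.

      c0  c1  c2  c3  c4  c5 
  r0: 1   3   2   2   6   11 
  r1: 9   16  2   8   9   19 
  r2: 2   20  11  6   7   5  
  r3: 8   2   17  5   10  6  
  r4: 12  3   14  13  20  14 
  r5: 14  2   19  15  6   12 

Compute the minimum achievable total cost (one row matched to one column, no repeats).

Minimum assignment cost: 21

optimal assignment: row0→col3 (cost 2), row1→col2 (cost 2), row2→col0 (cost 2), row3→col5 (cost 6), row4→col1 (cost 3), row5→col4 (cost 6)
total = 2 + 2 + 2 + 6 + 3 + 6 = 21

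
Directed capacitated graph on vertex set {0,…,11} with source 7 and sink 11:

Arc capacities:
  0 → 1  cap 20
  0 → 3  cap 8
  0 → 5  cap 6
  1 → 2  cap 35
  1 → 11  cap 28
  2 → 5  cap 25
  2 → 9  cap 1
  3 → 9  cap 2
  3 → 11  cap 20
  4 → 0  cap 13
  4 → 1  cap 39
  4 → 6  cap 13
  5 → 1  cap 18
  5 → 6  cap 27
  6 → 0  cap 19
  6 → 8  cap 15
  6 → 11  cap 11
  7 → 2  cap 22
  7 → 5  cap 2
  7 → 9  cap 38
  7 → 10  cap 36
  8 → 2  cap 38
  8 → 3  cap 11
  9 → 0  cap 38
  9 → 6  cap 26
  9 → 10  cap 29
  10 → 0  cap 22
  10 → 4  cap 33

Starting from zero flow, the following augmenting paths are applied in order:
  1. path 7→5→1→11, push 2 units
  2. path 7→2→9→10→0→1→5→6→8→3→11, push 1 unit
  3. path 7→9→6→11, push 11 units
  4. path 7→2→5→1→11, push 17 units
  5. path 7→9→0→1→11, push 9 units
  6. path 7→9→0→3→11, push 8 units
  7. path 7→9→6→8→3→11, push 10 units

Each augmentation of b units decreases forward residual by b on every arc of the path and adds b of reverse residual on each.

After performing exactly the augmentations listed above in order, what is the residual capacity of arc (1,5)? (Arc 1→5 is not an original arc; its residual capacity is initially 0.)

after path 1 (7→5→1→11, push 2): res(1,5)=2
after path 2 (7→2→9→10→0→1→5→6→8→3→11, push 1): res(1,5)=1
after path 3 (7→9→6→11, push 11): res(1,5)=1
after path 4 (7→2→5→1→11, push 17): res(1,5)=18
after path 5 (7→9→0→1→11, push 9): res(1,5)=18
after path 6 (7→9→0→3→11, push 8): res(1,5)=18
after path 7 (7→9→6→8→3→11, push 10): res(1,5)=18

Residual capacity of (1,5): 18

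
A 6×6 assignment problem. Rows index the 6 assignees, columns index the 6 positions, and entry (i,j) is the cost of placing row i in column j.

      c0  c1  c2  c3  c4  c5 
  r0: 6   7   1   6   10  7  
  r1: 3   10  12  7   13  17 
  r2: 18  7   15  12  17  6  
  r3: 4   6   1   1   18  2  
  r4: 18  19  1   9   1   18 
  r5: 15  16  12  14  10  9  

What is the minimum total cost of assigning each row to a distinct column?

optimal assignment: row0→col2 (cost 1), row1→col0 (cost 3), row2→col1 (cost 7), row3→col3 (cost 1), row4→col4 (cost 1), row5→col5 (cost 9)
total = 1 + 3 + 7 + 1 + 1 + 9 = 22

Minimum assignment cost: 22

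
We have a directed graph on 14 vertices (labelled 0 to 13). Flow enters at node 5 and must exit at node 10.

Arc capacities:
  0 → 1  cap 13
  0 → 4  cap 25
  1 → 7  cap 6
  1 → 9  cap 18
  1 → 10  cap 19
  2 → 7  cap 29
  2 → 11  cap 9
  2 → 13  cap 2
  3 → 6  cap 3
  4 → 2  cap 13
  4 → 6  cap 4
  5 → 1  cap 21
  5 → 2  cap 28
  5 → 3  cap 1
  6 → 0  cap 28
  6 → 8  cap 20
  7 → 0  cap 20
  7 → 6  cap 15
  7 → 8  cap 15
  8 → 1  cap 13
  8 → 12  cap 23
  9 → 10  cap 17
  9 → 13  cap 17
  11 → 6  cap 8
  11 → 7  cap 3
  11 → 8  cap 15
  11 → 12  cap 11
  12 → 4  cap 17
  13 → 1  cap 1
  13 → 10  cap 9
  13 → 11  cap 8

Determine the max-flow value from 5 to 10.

augment #1: 5→1→10 bottleneck 19, total now 19
augment #2: 5→1→9→10 bottleneck 2, total now 21
augment #3: 5→2→13→10 bottleneck 2, total now 23
augment #4: 5→2→7→0→1→9→10 bottleneck 13, total now 36
augment #5: 5→2→7→8→1→9→10 bottleneck 2, total now 38
augment #6: 5→2→7→8→1→9→13→10 bottleneck 1, total now 39

Maximum flow value: 39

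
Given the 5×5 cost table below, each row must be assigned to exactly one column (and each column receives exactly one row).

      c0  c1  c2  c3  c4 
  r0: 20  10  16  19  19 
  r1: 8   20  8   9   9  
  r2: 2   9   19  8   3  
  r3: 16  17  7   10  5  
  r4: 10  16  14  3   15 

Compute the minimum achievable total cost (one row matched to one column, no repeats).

optimal assignment: row0→col1 (cost 10), row1→col2 (cost 8), row2→col0 (cost 2), row3→col4 (cost 5), row4→col3 (cost 3)
total = 10 + 8 + 2 + 5 + 3 = 28

Minimum assignment cost: 28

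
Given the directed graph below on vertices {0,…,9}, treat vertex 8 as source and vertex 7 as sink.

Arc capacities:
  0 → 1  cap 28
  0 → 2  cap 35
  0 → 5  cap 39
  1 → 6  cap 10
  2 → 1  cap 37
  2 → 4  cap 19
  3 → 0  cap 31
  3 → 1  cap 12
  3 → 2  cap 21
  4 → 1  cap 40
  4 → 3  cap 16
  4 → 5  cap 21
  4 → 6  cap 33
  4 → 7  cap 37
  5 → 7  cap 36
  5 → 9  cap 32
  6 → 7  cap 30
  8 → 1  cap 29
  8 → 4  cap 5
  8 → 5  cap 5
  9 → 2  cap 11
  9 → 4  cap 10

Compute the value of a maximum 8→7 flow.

augment #1: 8→4→7 bottleneck 5, total now 5
augment #2: 8→5→7 bottleneck 5, total now 10
augment #3: 8→1→6→7 bottleneck 10, total now 20

Maximum flow value: 20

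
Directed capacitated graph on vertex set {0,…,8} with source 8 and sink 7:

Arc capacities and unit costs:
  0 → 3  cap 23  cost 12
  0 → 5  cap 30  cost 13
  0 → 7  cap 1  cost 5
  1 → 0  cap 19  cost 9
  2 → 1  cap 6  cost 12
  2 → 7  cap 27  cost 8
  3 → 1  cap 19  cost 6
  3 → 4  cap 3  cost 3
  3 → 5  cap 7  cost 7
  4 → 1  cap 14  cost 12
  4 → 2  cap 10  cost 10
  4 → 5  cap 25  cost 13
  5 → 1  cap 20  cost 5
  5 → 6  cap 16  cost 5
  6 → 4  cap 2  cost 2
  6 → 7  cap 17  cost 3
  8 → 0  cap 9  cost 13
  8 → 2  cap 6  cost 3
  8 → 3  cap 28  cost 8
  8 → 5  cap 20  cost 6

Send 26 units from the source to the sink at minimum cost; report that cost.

Minimum cost for 26 units: 395

shortest-cost path #1: 8→2→7 push 6 @ unit cost 11 (adds 66)
shortest-cost path #2: 8→5→6→7 push 16 @ unit cost 14 (adds 224)
shortest-cost path #3: 8→0→7 push 1 @ unit cost 18 (adds 18)
shortest-cost path #4: 8→3→4→2→7 push 3 @ unit cost 29 (adds 87)
total cost = 395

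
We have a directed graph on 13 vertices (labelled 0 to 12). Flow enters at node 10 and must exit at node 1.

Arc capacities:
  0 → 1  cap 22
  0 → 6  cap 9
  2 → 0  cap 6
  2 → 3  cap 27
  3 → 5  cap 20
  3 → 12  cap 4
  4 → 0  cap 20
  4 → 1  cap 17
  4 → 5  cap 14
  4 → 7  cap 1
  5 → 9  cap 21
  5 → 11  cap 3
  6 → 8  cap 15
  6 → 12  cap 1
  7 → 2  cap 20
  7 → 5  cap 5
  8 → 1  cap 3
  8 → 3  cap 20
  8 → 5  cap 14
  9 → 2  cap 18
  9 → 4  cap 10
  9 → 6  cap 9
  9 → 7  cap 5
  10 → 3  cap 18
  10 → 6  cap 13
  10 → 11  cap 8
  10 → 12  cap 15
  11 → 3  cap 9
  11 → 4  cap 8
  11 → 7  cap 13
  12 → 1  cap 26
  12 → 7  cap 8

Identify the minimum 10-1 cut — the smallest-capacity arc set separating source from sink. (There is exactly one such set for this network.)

augment #1: 10→12→1 push 15
augment #2: 10→3→12→1 push 4
augment #3: 10→6→8→1 push 3
augment #4: 10→6→12→1 push 1
augment #5: 10→11→4→1 push 8
augment #6: 10→3→5→9→4→1 push 9
augment #7: 10→3→5→9→2→0→1 push 5
augment #8: 10→6→8→5→9→2→0→1 push 1
augment #9: 10→6→8→5→9→4→0→1 push 1
max flow = 47; residual-reachable set from 10 gives S-side
cut edges (S→T): {(2,0), (3,12), (6,12), (8,1), (9,4), (10,12), (11,4)} total cap 47

Min-cut arcs: {(2,0), (3,12), (6,12), (8,1), (9,4), (10,12), (11,4)} (total capacity 47)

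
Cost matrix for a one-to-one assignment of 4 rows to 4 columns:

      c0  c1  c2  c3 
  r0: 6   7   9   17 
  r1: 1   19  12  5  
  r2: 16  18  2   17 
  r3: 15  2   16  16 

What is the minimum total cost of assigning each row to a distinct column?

Minimum assignment cost: 15

optimal assignment: row0→col0 (cost 6), row1→col3 (cost 5), row2→col2 (cost 2), row3→col1 (cost 2)
total = 6 + 5 + 2 + 2 = 15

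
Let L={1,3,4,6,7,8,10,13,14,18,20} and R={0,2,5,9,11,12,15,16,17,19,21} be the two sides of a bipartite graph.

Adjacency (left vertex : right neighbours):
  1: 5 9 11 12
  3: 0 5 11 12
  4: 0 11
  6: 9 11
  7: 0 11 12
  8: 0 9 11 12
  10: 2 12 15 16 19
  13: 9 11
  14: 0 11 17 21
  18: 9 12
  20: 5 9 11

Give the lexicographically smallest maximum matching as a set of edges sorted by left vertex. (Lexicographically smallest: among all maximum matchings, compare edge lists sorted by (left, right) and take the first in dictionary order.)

|M| = 7 (so the lex-smallest maximum matching has 7 edges)
process left vertices in ascending order; for each, take the smallest-labelled available neighbour that still permits 7 edges overall, or leave it unmatched if none does
lex-smallest matching: {1-5, 3-0, 4-11, 6-9, 7-12, 10-2, 14-17}

Lex-smallest maximum matching: {(1,5), (3,0), (4,11), (6,9), (7,12), (10,2), (14,17)}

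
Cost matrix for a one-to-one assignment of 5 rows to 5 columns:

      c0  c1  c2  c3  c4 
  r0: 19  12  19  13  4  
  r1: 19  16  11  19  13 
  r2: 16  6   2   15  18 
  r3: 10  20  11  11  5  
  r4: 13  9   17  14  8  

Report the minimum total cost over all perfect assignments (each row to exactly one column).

Minimum assignment cost: 44

optimal assignment: row0→col4 (cost 4), row1→col3 (cost 19), row2→col2 (cost 2), row3→col0 (cost 10), row4→col1 (cost 9)
total = 4 + 19 + 2 + 10 + 9 = 44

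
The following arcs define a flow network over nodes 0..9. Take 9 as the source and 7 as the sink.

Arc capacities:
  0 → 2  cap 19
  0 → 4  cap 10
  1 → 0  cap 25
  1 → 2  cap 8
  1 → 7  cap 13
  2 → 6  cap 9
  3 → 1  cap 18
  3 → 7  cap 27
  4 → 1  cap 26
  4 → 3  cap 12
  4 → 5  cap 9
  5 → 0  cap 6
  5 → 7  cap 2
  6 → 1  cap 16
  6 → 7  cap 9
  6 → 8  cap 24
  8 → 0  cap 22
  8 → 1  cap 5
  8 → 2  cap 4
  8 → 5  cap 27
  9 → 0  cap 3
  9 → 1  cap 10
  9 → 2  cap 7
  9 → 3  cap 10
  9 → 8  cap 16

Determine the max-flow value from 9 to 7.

Maximum flow value: 44

augment #1: 9→1→7 bottleneck 10, total now 10
augment #2: 9→3→7 bottleneck 10, total now 20
augment #3: 9→2→6→7 bottleneck 7, total now 27
augment #4: 9→8→1→7 bottleneck 3, total now 30
augment #5: 9→8→5→7 bottleneck 2, total now 32
augment #6: 9→0→2→6→7 bottleneck 2, total now 34
augment #7: 9→0→4→3→7 bottleneck 1, total now 35
augment #8: 9→8→0→4→3→7 bottleneck 9, total now 44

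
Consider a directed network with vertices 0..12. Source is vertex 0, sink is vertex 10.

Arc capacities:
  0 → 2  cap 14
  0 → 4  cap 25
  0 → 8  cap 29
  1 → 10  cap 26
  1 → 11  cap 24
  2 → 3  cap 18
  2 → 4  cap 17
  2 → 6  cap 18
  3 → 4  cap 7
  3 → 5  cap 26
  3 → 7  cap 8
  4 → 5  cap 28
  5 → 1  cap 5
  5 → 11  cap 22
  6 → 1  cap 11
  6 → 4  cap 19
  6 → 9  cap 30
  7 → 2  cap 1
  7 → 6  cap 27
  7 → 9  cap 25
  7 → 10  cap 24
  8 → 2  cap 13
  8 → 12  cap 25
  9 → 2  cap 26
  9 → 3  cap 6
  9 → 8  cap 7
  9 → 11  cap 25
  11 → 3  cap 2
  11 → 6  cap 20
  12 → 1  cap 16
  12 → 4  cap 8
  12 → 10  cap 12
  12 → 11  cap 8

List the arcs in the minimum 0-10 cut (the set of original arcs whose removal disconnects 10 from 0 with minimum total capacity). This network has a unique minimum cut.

augment #1: 0→8→12→10 push 12
augment #2: 0→2→3→7→10 push 8
augment #3: 0→2→6→1→10 push 6
augment #4: 0→4→5→1→10 push 5
augment #5: 0→8→12→1→10 push 13
augment #6: 0→8→2→6→1→10 push 2
max flow = 46; residual-reachable set from 0 gives S-side
cut edges (S→T): {(1,10), (3,7), (12,10)} total cap 46

Min-cut arcs: {(1,10), (3,7), (12,10)} (total capacity 46)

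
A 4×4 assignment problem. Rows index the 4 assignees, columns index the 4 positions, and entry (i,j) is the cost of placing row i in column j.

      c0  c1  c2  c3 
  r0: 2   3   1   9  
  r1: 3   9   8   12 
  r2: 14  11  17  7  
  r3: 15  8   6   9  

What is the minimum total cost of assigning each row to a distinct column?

one of 2 optimal assignments: row0→col1 (cost 3), row1→col0 (cost 3), row2→col3 (cost 7), row3→col2 (cost 6)
total = 3 + 3 + 7 + 6 = 19

Minimum assignment cost: 19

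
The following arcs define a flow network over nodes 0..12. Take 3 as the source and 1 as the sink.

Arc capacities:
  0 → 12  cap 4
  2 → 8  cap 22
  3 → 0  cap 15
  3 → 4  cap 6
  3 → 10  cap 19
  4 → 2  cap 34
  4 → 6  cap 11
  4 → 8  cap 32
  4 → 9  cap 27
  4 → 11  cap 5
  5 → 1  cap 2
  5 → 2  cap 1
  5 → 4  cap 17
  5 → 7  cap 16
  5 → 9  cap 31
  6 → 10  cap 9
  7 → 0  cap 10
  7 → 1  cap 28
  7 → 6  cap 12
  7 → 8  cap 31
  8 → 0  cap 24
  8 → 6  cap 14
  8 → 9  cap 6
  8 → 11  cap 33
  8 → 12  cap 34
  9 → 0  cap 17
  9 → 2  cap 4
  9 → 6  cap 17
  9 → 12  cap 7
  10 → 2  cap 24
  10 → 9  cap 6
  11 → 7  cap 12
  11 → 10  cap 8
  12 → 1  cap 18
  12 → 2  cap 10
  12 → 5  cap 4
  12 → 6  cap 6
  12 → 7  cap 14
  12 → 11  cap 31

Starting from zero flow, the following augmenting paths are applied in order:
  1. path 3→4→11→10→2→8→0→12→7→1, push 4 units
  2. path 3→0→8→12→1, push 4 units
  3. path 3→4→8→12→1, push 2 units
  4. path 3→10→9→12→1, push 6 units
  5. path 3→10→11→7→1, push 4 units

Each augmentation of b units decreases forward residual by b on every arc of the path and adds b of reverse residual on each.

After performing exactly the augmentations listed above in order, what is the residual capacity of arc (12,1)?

Residual capacity of (12,1): 6

after path 1 (3→4→11→10→2→8→0→12→7→1, push 4): res(12,1)=18
after path 2 (3→0→8→12→1, push 4): res(12,1)=14
after path 3 (3→4→8→12→1, push 2): res(12,1)=12
after path 4 (3→10→9→12→1, push 6): res(12,1)=6
after path 5 (3→10→11→7→1, push 4): res(12,1)=6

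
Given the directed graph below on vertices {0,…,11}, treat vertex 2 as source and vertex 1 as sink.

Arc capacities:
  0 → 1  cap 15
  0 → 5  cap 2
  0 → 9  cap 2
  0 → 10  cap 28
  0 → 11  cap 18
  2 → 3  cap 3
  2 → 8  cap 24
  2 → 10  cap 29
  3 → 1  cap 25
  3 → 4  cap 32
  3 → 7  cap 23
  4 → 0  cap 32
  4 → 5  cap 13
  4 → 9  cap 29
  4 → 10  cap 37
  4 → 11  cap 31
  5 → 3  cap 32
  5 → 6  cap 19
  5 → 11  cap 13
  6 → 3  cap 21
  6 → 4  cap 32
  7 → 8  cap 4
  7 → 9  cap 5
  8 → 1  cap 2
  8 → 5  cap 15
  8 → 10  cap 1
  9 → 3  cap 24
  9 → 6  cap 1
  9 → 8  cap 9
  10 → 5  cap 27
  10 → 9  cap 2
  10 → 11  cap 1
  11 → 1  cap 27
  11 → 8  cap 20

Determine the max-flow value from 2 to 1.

augment #1: 2→3→1 bottleneck 3, total now 3
augment #2: 2→8→1 bottleneck 2, total now 5
augment #3: 2→10→11→1 bottleneck 1, total now 6
augment #4: 2→8→5→3→1 bottleneck 15, total now 21
augment #5: 2→10→5→3→1 bottleneck 7, total now 28
augment #6: 2→10→5→11→1 bottleneck 13, total now 41
augment #7: 2→10→5→3→4→0→1 bottleneck 7, total now 48
augment #8: 2→10→9→3→4→0→1 bottleneck 1, total now 49
augment #9: 2→8→10→9→3→4→0→1 bottleneck 1, total now 50

Maximum flow value: 50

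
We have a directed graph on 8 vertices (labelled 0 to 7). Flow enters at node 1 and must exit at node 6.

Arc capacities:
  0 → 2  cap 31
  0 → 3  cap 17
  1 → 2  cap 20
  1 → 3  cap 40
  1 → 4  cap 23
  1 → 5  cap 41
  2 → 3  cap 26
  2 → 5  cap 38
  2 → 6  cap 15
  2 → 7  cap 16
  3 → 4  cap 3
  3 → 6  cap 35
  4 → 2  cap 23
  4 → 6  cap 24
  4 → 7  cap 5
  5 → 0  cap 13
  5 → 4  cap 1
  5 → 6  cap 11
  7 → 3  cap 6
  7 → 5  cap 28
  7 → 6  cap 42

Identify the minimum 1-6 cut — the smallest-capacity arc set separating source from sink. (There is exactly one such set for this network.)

Min-cut arcs: {(1,4), (2,6), (2,7), (3,4), (3,6), (5,4), (5,6)} (total capacity 104)

augment #1: 1→2→6 push 15
augment #2: 1→3→6 push 35
augment #3: 1→4→6 push 23
augment #4: 1→5→6 push 11
augment #5: 1→2→7→6 push 5
augment #6: 1→3→4→6 push 1
augment #7: 1→3→4→7→6 push 2
augment #8: 1→5→4→7→6 push 1
augment #9: 1→5→0→2→7→6 push 11
max flow = 104; residual-reachable set from 1 gives S-side
cut edges (S→T): {(1,4), (2,6), (2,7), (3,4), (3,6), (5,4), (5,6)} total cap 104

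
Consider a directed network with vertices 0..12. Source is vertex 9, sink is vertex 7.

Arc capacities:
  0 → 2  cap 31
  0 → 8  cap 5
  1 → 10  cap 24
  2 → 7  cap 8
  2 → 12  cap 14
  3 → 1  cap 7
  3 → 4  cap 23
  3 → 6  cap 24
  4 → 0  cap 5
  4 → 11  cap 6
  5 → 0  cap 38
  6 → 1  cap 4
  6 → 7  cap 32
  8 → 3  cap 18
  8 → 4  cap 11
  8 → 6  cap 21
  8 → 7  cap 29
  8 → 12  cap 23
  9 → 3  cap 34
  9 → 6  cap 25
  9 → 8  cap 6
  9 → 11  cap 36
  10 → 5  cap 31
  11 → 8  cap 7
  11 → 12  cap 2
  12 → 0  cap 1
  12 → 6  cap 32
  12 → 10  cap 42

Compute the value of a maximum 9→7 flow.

Maximum flow value: 58

augment #1: 9→6→7 bottleneck 25, total now 25
augment #2: 9→8→7 bottleneck 6, total now 31
augment #3: 9→3→6→7 bottleneck 7, total now 38
augment #4: 9→11→8→7 bottleneck 7, total now 45
augment #5: 9→3→4→0→2→7 bottleneck 5, total now 50
augment #6: 9→11→12→0→2→7 bottleneck 1, total now 51
augment #7: 9→3→1→10→5→0→2→7 bottleneck 2, total now 53
augment #8: 9→3→1→10→5→0→8→7 bottleneck 5, total now 58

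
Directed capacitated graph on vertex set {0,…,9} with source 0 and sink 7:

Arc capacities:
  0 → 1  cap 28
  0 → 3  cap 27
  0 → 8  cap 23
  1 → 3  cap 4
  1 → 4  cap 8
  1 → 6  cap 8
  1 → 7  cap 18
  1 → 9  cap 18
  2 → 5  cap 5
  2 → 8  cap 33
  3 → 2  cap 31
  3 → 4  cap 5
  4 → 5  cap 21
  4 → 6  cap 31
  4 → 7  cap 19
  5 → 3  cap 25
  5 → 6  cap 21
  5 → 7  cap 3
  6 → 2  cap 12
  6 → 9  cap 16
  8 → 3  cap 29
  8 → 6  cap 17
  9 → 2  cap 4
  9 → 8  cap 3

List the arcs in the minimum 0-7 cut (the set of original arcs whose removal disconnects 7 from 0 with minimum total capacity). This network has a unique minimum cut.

Min-cut arcs: {(1,4), (1,7), (3,4), (5,7)} (total capacity 34)

augment #1: 0→1→7 push 18
augment #2: 0→1→4→7 push 8
augment #3: 0→3→4→7 push 5
augment #4: 0→3→2→5→7 push 3
max flow = 34; residual-reachable set from 0 gives S-side
cut edges (S→T): {(1,4), (1,7), (3,4), (5,7)} total cap 34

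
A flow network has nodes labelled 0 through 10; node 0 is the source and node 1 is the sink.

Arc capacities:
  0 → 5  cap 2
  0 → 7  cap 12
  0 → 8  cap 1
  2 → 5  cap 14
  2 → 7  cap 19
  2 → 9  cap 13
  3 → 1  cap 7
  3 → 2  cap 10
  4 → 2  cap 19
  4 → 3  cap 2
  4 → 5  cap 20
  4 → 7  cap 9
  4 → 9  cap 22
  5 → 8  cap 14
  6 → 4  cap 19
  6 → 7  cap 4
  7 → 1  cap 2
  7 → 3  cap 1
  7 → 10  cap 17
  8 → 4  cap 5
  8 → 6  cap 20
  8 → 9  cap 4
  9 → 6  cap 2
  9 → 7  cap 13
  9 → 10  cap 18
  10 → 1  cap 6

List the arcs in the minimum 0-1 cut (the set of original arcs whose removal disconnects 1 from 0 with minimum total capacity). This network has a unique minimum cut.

augment #1: 0→7→1 push 2
augment #2: 0→7→3→1 push 1
augment #3: 0→7→10→1 push 6
augment #4: 0→8→4→3→1 push 1
augment #5: 0→5→8→4→3→1 push 1
max flow = 11; residual-reachable set from 0 gives S-side
cut edges (S→T): {(4,3), (7,1), (7,3), (10,1)} total cap 11

Min-cut arcs: {(4,3), (7,1), (7,3), (10,1)} (total capacity 11)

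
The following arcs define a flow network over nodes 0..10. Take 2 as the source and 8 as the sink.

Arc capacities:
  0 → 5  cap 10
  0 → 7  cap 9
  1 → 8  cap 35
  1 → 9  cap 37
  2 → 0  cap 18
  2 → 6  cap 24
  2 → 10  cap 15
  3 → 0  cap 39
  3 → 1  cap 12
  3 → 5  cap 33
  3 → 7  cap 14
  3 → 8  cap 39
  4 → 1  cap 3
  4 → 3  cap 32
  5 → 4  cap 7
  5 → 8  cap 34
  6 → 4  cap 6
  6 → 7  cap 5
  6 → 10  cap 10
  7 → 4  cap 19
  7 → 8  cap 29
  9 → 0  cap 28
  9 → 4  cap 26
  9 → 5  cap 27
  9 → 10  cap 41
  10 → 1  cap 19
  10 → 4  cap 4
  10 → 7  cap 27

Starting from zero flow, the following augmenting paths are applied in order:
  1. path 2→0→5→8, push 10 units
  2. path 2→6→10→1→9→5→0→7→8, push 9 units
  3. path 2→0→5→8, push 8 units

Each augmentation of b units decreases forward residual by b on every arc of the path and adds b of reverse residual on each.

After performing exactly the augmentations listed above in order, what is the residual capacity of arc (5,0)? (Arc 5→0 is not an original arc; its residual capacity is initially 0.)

after path 1 (2→0→5→8, push 10): res(5,0)=10
after path 2 (2→6→10→1→9→5→0→7→8, push 9): res(5,0)=1
after path 3 (2→0→5→8, push 8): res(5,0)=9

Residual capacity of (5,0): 9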